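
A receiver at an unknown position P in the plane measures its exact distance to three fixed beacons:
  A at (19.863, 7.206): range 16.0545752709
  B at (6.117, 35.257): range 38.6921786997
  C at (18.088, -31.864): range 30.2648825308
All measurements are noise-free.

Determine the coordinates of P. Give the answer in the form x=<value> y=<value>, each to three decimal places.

x=7.809 y=-3.398

eq1: (x − 19.863)² + (y − 7.206)² = 16.0545752709²
eq2: (x − 6.117)² + (y − 35.257)² = 38.6921786997²
eq3: (x − 18.088)² + (y + 31.864)² = 30.2648825308²
eq3−eq2, eq3−eq1 (x²,y² cancel):
  -23.942·x + 134.242·y = -643.138080
  3.550·x + 78.140·y = -237.811308
det = -23.942·78.140 − 134.242·3.550 = -2347.386980
x = (-643.138080·78.140 − 134.242·-237.811308) / -2347.386980 = 7.808914
y = (-23.942·-237.811308 − -643.138080·3.550) / -2347.386980 = -3.398169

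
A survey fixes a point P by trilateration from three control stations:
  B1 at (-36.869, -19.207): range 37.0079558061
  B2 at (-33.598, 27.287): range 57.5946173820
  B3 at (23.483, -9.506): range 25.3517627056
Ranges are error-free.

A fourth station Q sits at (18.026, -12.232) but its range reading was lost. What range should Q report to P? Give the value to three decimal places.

19.268

eq1: (x + 36.869)² + (y + 19.207)² = 37.0079558061²
eq2: (x + 33.598)² + (y − 27.287)² = 57.5946173820²
eq3: (x − 23.483)² + (y + 9.506)² = 25.3517627056²
eq3−eq2, eq3−eq1 (x²,y² cancel):
  -114.162·x + 73.586·y = -1442.837431
  -120.704·x − 19.402·y = 359.539764
det = -114.162·-19.402 − 73.586·-120.704 = 11097.095668
x = (-1442.837431·-19.402 − 73.586·359.539764) / 11097.095668 = 0.138490
y = (-114.162·359.539764 − -1442.837431·-120.704) / 11097.095668 = -19.392644
|P − Q| = √((0.138490 − 18.026)² + (-19.392644 − -12.232)²) = 19.267533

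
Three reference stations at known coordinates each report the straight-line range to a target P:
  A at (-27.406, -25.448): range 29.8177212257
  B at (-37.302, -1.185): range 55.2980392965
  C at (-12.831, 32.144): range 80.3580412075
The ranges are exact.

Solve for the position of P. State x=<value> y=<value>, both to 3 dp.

eq1: (x + 27.406)² + (y + 25.448)² = 29.8177212257²
eq2: (x + 37.302)² + (y + 1.185)² = 55.2980392965²
eq3: (x + 12.831)² + (y − 32.144)² = 80.3580412075²
eq1−eq2, eq1−eq3 (x²,y² cancel):
  -19.792·x + 48.526·y = -2174.622762
  29.150·x + 115.184·y = -5769.136531
det = -19.792·115.184 − 48.526·29.150 = -3694.254628
x = (-2174.622762·115.184 − 48.526·-5769.136531) / -3694.254628 = -7.977623
y = (-19.792·-5769.136531 − -2174.622762·29.150) / -3694.254628 = -48.067343

x=-7.978 y=-48.067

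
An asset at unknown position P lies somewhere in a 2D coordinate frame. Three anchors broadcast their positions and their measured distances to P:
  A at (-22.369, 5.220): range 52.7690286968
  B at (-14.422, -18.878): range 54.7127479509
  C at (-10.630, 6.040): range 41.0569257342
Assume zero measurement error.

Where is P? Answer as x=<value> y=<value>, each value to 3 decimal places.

x=29.764 y=13.388

eq1: (x + 22.369)² + (y − 5.220)² = 52.7690286968²
eq2: (x + 14.422)² + (y + 18.878)² = 54.7127479509²
eq3: (x + 10.630)² + (y − 6.040)² = 41.0569257342²
eq2−eq1, eq2−eq3 (x²,y² cancel):
  -15.894·x + 48.196·y = 172.161992
  7.584·x + 49.836·y = 892.919170
det = -15.894·49.836 − 48.196·7.584 = -1157.611848
x = (172.161992·49.836 − 48.196·892.919170) / -1157.611848 = 29.764093
y = (-15.894·892.919170 − 172.161992·7.584) / -1157.611848 = 13.387677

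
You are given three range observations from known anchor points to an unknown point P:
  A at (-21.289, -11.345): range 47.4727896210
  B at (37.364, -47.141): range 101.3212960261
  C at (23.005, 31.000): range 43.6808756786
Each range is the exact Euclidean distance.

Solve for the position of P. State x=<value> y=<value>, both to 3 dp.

eq1: (x + 21.289)² + (y + 11.345)² = 47.4727896210²
eq2: (x − 37.364)² + (y + 47.141)² = 101.3212960261²
eq3: (x − 23.005)² + (y − 31.000)² = 43.6808756786²
eq1−eq2, eq1−eq3 (x²,y² cancel):
  117.306·x − 71.592·y = -4975.927443
  88.588·x + 84.690·y = 1253.946333
det = 117.306·84.690 − -71.592·88.588 = 16276.837236
x = (-4975.927443·84.690 − -71.592·1253.946333) / 16276.837236 = -20.374890
y = (117.306·1253.946333 − -4975.927443·88.588) / 16276.837236 = 36.118988

x=-20.375 y=36.119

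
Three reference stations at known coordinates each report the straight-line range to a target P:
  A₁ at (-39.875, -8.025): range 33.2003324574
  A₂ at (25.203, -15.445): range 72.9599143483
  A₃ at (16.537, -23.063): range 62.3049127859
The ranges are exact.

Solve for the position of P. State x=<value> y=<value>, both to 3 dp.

eq1: (x + 39.875)² + (y + 8.025)² = 33.2003324574²
eq2: (x − 25.203)² + (y + 15.445)² = 72.9599143483²
eq3: (x − 16.537)² + (y + 23.063)² = 62.3049127859²
eq2−eq3, eq2−eq1 (x²,y² cancel):
  -17.332·x − 15.236·y = 1372.882048
  -130.156·x + 14.840·y = 5001.564042
det = -17.332·14.840 − -15.236·-130.156 = -2240.263696
x = (1372.882048·14.840 − -15.236·5001.564042) / -2240.263696 = -43.109835
y = (-17.332·5001.564042 − 1372.882048·-130.156) / -2240.263696 = -41.067365

x=-43.110 y=-41.067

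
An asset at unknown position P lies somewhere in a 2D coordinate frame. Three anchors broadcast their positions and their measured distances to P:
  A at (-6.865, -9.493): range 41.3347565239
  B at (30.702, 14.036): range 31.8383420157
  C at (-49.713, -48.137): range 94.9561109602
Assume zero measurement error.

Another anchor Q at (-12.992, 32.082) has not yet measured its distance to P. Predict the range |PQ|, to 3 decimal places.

16.534

eq1: (x + 6.865)² + (y + 9.493)² = 41.3347565239²
eq2: (x − 30.702)² + (y − 14.036)² = 31.8383420157²
eq3: (x + 49.713)² + (y + 48.137)² = 94.9561109602²
eq1−eq2, eq1−eq3 (x²,y² cancel):
  75.134·x + 47.058·y = 1697.258901
  -85.696·x − 77.288·y = -2656.793048
det = 75.134·-77.288 − 47.058·-85.696 = -1774.274224
x = (1697.258901·-77.288 − 47.058·-2656.793048) / -1774.274224 = 3.468674
y = (75.134·-2656.793048 − 1697.258901·-85.696) / -1774.274224 = 30.529210
|P − Q| = √((3.468674 − -12.992)² + (30.529210 − 32.082)²) = 16.533752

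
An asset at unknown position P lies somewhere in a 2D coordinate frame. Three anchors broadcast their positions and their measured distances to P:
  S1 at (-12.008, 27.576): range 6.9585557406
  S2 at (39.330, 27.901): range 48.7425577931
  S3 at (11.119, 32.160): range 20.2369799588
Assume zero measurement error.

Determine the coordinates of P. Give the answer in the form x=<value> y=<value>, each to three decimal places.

eq1: (x + 12.008)² + (y − 27.576)² = 6.9585557406²
eq2: (x − 39.330)² + (y − 27.901)² = 48.7425577931²
eq3: (x − 11.119)² + (y − 32.160)² = 20.2369799588²
eq2−eq3, eq2−eq1 (x²,y² cancel):
  -56.422·x + 8.518·y = 798.884642
  -102.676·x − 0.650·y = 906.728581
det = -56.422·-0.650 − 8.518·-102.676 = 911.268468
x = (798.884642·-0.650 − 8.518·906.728581) / 911.268468 = -9.045401
y = (-56.422·906.728581 − 798.884642·-102.676) / 911.268468 = 33.872388

x=-9.045 y=33.872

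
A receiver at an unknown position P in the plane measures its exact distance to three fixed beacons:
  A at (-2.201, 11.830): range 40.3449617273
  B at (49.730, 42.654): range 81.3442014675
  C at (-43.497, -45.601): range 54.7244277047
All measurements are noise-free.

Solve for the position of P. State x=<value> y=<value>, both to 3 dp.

eq1: (x + 2.201)² + (y − 11.830)² = 40.3449617273²
eq2: (x − 49.730)² + (y − 42.654)² = 81.3442014675²
eq3: (x + 43.497)² + (y + 45.601)² = 54.7244277047²
eq2−eq1, eq2−eq3 (x²,y² cancel):
  -103.862·x − 61.648·y = 841.519861
  -186.454·x − 176.510·y = 3301.119719
det = -103.862·-176.510 − -61.648·-186.454 = 6838.165428
x = (841.519861·-176.510 − -61.648·3301.119719) / 6838.165428 = 8.038817
y = (-103.862·3301.119719 − 841.519861·-186.454) / 6838.165428 = -27.193866

x=8.039 y=-27.194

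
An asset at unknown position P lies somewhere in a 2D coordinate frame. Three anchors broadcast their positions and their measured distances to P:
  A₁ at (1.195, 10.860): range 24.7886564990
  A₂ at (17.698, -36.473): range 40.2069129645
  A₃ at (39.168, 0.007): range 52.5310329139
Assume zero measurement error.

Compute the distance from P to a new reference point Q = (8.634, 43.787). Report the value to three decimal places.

eq1: (x − 1.195)² + (y − 10.860)² = 24.7886564990²
eq2: (x − 17.698)² + (y + 36.473)² = 40.2069129645²
eq3: (x − 39.168)² + (y − 0.007)² = 52.5310329139²
eq1−eq2, eq1−eq3 (x²,y² cancel):
  33.006·x − 94.666·y = 522.012949
  75.946·x − 21.706·y = -730.267280
det = 33.006·-21.706 − -94.666·75.946 = 6473.075800
x = (522.012949·-21.706 − -94.666·-730.267280) / 6473.075800 = -12.430303
y = (33.006·-730.267280 − 522.012949·75.946) / 6473.075800 = -9.848177
|P − Q| = √((-12.430303 − 8.634)² + (-9.848177 − 43.787)²) = 57.623234

57.623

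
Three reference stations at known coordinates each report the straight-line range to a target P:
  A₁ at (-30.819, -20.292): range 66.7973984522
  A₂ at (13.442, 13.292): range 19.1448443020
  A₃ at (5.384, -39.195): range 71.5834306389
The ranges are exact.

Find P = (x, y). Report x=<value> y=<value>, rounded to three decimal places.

eq1: (x + 30.819)² + (y + 20.292)² = 66.7973984522²
eq2: (x − 13.442)² + (y − 13.292)² = 19.1448443020²
eq3: (x − 5.384)² + (y + 39.195)² = 71.5834306389²
eq1−eq3, eq1−eq2 (x²,y² cancel):
  72.406·x − 37.806·y = -458.635646
  88.522·x + 67.168·y = 3091.155980
det = 72.406·67.168 − -37.806·88.522 = 8210.028940
x = (-458.635646·67.168 − -37.806·3091.155980) / 8210.028940 = 10.482132
y = (72.406·3091.155980 − -458.635646·88.522) / 8210.028940 = 32.206657

x=10.482 y=32.207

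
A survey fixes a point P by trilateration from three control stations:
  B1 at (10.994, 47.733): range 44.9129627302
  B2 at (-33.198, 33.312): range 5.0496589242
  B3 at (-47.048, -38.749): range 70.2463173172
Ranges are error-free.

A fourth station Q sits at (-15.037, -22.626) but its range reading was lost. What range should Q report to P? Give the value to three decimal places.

eq1: (x − 10.994)² + (y − 47.733)² = 44.9129627302²
eq2: (x + 33.198)² + (y − 33.312)² = 5.0496589242²
eq3: (x + 47.048)² + (y + 38.749)² = 70.2463173172²
eq1−eq3, eq1−eq2 (x²,y² cancel):
  -116.084·x − 172.964·y = -1601.678895
  -88.384·x − 28.842·y = 1804.164389
det = -116.084·-28.842 − -172.964·-88.384 = -11939.155448
x = (-1601.678895·-28.842 − -172.964·1804.164389) / -11939.155448 = -30.006403
y = (-116.084·1804.164389 − -1601.678895·-88.384) / -11939.155448 = 29.398847
|P − Q| = √((-30.006403 − -15.037)² + (29.398847 − -22.626)²) = 54.135642

54.136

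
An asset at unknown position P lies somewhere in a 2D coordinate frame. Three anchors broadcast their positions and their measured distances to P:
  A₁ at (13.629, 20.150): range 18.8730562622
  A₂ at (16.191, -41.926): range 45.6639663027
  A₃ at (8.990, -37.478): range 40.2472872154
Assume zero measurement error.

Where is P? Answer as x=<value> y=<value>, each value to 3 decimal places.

x=6.464 y=2.690

eq1: (x − 13.629)² + (y − 20.150)² = 18.8730562622²
eq2: (x − 16.191)² + (y + 41.926)² = 45.6639663027²
eq3: (x − 8.990)² + (y + 37.478)² = 40.2472872154²
eq2−eq3, eq2−eq1 (x²,y² cancel):
  -14.402·x + 8.896·y = -69.163683
  -5.124·x + 124.152·y = 300.839750
det = -14.402·124.152 − 8.896·-5.124 = -1742.454000
x = (-69.163683·124.152 − 8.896·300.839750) / -1742.454000 = 6.463918
y = (-14.402·300.839750 − -69.163683·-5.124) / -1742.454000 = 2.689935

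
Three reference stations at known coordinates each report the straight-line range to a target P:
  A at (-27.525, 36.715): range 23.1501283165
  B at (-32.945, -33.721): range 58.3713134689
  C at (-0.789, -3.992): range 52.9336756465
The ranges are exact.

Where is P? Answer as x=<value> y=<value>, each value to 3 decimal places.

x=-46.257 y=23.112

eq1: (x + 27.525)² + (y − 36.715)² = 23.1501283165²
eq2: (x + 32.945)² + (y + 33.721)² = 58.3713134689²
eq3: (x + 0.789)² + (y + 3.992)² = 52.9336756465²
eq1−eq3, eq1−eq2 (x²,y² cancel):
  53.472·x − 81.414·y = -4355.103841
  -10.840·x − 140.872·y = -2754.419779
det = 53.472·-140.872 − -81.414·-10.840 = -8415.235344
x = (-4355.103841·-140.872 − -81.414·-2754.419779) / -8415.235344 = -46.257037
y = (53.472·-2754.419779 − -4355.103841·-10.840) / -8415.235344 = 23.112088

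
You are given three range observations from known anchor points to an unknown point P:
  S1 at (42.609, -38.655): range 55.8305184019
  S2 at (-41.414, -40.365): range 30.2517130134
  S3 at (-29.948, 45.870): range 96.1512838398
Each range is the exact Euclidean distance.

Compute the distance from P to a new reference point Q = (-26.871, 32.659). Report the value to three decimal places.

82.602

eq1: (x − 42.609)² + (y + 38.655)² = 55.8305184019²
eq2: (x + 41.414)² + (y + 40.365)² = 30.2517130134²
eq3: (x + 29.948)² + (y − 45.870)² = 96.1512838398²
eq2−eq1, eq2−eq3 (x²,y² cancel):
  168.046·x + 3.420·y = -2236.597360
  22.932·x + 172.470·y = -8673.416261
det = 168.046·172.470 − 3.420·22.932 = 28904.466180
x = (-2236.597360·172.470 − 3.420·-8673.416261) / 28904.466180 = -12.319303
y = (168.046·-8673.416261 − -2236.597360·22.932) / 28904.466180 = -48.651418
|P − Q| = √((-12.319303 − -26.871)² + (-48.651418 − 32.659)²) = 82.602276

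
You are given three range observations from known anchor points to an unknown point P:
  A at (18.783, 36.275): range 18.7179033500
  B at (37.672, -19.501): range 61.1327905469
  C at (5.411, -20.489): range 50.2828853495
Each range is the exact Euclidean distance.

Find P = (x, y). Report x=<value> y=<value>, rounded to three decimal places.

eq1: (x − 18.783)² + (y − 36.275)² = 18.7179033500²
eq2: (x − 37.672)² + (y + 19.501)² = 61.1327905469²
eq3: (x − 5.411)² + (y + 20.489)² = 50.2828853495²
eq3−eq1, eq3−eq2 (x²,y² cancel):
  26.744·x + 113.528·y = 3397.607325
  64.522·x + 1.976·y = 141.541022
det = 26.744·1.976 − 113.528·64.522 = -7272.207472
x = (3397.607325·1.976 − 113.528·141.541022) / -7272.207472 = 1.286432
y = (26.744·141.541022 − 3397.607325·64.522) / -7272.207472 = 29.624436

x=1.286 y=29.624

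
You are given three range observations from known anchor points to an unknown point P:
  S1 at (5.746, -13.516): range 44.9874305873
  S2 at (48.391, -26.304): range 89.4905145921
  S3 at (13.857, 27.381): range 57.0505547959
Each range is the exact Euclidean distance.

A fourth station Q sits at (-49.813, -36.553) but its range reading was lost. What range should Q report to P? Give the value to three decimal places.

eq1: (x − 5.746)² + (y + 13.516)² = 44.9874305873²
eq2: (x − 48.391)² + (y + 26.304)² = 89.4905145921²
eq3: (x − 13.857)² + (y − 27.381)² = 57.0505547959²
eq3−eq2, eq3−eq1 (x²,y² cancel):
  69.068·x − 107.370·y = -2661.932712
  -16.222·x − 81.794·y = 504.860054
det = 69.068·-81.794 − -107.370·-16.222 = -7391.104132
x = (-2661.932712·-81.794 − -107.370·504.860054) / -7391.104132 = -36.792466
y = (69.068·504.860054 − -2661.932712·-16.222) / -7391.104132 = 1.124622
|P − Q| = √((-36.792466 − -49.813)² + (1.124622 − -36.553)²) = 39.863988

39.864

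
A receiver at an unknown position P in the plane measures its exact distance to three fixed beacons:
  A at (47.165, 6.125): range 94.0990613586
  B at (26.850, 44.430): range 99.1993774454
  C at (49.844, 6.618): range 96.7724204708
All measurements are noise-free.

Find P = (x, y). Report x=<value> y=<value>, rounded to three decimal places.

eq1: (x − 47.165)² + (y − 6.125)² = 94.0990613586²
eq2: (x − 26.850)² + (y − 44.430)² = 99.1993774454²
eq3: (x − 49.844)² + (y − 6.618)² = 96.7724204708²
eq1−eq2, eq1−eq3 (x²,y² cancel):
  -40.630·x + 76.610·y = -552.988587
  5.358·x + 0.986·y = -244.098605
det = -40.630·0.986 − 76.610·5.358 = -450.537560
x = (-552.988587·0.986 − 76.610·-244.098605) / -450.537560 = -40.296635
y = (-40.630·-244.098605 − -552.988587·5.358) / -450.537560 = -28.589490

x=-40.297 y=-28.589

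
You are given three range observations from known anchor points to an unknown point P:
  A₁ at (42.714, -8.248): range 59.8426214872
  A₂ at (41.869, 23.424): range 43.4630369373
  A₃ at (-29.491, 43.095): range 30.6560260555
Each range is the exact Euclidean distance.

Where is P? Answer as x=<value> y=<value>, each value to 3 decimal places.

eq1: (x − 42.714)² + (y + 8.248)² = 59.8426214872²
eq2: (x − 41.869)² + (y − 23.424)² = 43.4630369373²
eq3: (x + 29.491)² + (y − 43.095)² = 30.6560260555²
eq2−eq3, eq2−eq1 (x²,y² cancel):
  -142.720·x + 39.342·y = 1374.444815
  1.690·x − 63.344·y = -2101.285404
det = -142.720·-63.344 − 39.342·1.690 = 8973.967700
x = (1374.444815·-63.344 − 39.342·-2101.285404) / 8973.967700 = -0.489645
y = (-142.720·-2101.285404 − 1374.444815·1.690) / 8973.967700 = 33.159540

x=-0.490 y=33.160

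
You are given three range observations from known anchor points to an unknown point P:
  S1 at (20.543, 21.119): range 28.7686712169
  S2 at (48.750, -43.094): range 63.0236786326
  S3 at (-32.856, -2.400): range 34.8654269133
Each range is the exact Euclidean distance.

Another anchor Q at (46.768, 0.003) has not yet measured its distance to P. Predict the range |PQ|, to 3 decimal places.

44.801

eq1: (x − 20.543)² + (y − 21.119)² = 28.7686712169²
eq2: (x − 48.750)² + (y + 43.094)² = 63.0236786326²
eq3: (x + 32.856)² + (y + 2.400)² = 34.8654269133²
eq2−eq1, eq2−eq3 (x²,y² cancel):
  -56.414·x + 128.426·y = -221.280701
  -163.212·x + 81.388·y = -391.992525
det = -56.414·81.388 − 128.426·-163.212 = 16369.241680
x = (-221.280701·81.388 − 128.426·-391.992525) / 16369.241680 = 1.975195
y = (-56.414·-391.992525 − -221.280701·-163.212) / 16369.241680 = -0.855373
|P − Q| = √((1.975195 − 46.768)² + (-0.855373 − 0.003)²) = 44.801029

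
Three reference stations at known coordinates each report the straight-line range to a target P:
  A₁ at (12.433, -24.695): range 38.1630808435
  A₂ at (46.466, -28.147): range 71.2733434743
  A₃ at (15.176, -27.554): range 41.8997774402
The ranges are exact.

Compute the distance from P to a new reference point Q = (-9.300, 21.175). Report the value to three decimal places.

eq1: (x − 12.433)² + (y + 24.695)² = 38.1630808435²
eq2: (x − 46.466)² + (y + 28.147)² = 71.2733434743²
eq3: (x − 15.176)² + (y + 27.554)² = 41.8997774402²
eq2−eq3, eq2−eq1 (x²,y² cancel):
  -62.580·x + 1.186·y = 1362.489267
  -68.066·x + 6.904·y = 1436.548500
det = -62.580·6.904 − 1.186·-68.066 = -351.326044
x = (1362.489267·6.904 − 1.186·1436.548500) / -351.326044 = -21.925159
y = (-62.580·1436.548500 − 1362.489267·-68.066) / -351.326044 = -8.083629
|P − Q| = √((-21.925159 − -9.300)² + (-8.083629 − 21.175)²) = 31.866315

31.866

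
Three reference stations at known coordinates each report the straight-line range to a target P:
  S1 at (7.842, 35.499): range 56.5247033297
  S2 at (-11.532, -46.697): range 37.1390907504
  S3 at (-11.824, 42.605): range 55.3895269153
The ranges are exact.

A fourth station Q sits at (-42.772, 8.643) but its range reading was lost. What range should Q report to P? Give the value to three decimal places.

27.905

eq1: (x − 7.842)² + (y − 35.499)² = 56.5247033297²
eq2: (x + 11.532)² + (y + 46.697)² = 37.1390907504²
eq3: (x + 11.824)² + (y − 42.605)² = 55.3895269153²
eq1−eq3, eq1−eq2 (x²,y² cancel):
  -39.332·x + 14.212·y = 760.359431
  -38.748·x − 164.392·y = 2807.650893
det = -39.332·-164.392 − 14.212·-38.748 = 7016.552720
x = (760.359431·-164.392 − 14.212·2807.650893) / 7016.552720 = -23.501476
y = (-39.332·2807.650893 − 760.359431·-38.748) / 7016.552720 = -11.539587
|P − Q| = √((-23.501476 − -42.772)² + (-11.539587 − 8.643)²) = 27.905016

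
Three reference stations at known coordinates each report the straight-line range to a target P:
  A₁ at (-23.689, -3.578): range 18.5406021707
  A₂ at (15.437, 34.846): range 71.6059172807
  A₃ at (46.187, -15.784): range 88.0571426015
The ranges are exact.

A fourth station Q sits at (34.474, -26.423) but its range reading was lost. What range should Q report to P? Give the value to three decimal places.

eq1: (x + 23.689)² + (y + 3.578)² = 18.5406021707²
eq2: (x − 15.437)² + (y − 34.846)² = 71.6059172807²
eq3: (x − 46.187)² + (y + 15.784)² = 88.0571426015²
eq3−eq2, eq3−eq1 (x²,y² cancel):
  -61.500·x + 101.260·y = 1696.824034
  -139.752·x + 24.412·y = 5601.903614
det = -61.500·24.412 − 101.260·-139.752 = 12649.949520
x = (1696.824034·24.412 − 101.260·5601.903614) / 12649.949520 = -41.567430
y = (-61.500·5601.903614 − 1696.824034·-139.752) / 12649.949520 = -8.488771
|P − Q| = √((-41.567430 − 34.474)² + (-8.488771 − -26.423)²) = 78.127688

78.128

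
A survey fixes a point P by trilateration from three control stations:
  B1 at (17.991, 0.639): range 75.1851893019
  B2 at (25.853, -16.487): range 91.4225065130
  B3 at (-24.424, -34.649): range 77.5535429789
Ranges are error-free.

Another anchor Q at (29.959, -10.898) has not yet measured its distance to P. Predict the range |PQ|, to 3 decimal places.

91.481

eq1: (x − 17.991)² + (y − 0.639)² = 75.1851893019²
eq2: (x − 25.853)² + (y + 16.487)² = 91.4225065130²
eq3: (x + 24.424)² + (y + 34.649)² = 77.5535429789²
eq3−eq1, eq3−eq2 (x²,y² cancel):
  84.830·x + 70.576·y = -1111.261237
  100.554·x + 36.324·y = -3200.408868
det = 84.830·36.324 − 70.576·100.554 = -4015.334184
x = (-1111.261237·36.324 − 70.576·-3200.408868) / -4015.334184 = -46.199543
y = (84.830·-3200.408868 − -1111.261237·100.554) / -4015.334184 = 39.784714
|P − Q| = √((-46.199543 − 29.959)² + (39.784714 − -10.898)²) = 91.481480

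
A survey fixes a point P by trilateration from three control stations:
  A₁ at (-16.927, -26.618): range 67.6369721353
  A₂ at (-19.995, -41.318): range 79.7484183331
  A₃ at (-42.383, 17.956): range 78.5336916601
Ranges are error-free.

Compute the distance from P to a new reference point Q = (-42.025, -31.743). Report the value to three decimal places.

eq1: (x + 16.927)² + (y + 26.618)² = 67.6369721353²
eq2: (x + 19.995)² + (y + 41.318)² = 79.7484183331²
eq3: (x + 42.383)² + (y − 17.956)² = 78.5336916601²
eq2−eq1, eq2−eq3 (x²,y² cancel):
  6.136·x + 29.400·y = 673.114331
  -44.776·x + 118.548·y = 204.028977
det = 6.136·118.548 − 29.400·-44.776 = 2043.824928
x = (673.114331·118.548 − 29.400·204.028977) / 2043.824928 = 36.107743
y = (6.136·204.028977 − 673.114331·-44.776) / 2043.824928 = 15.359089
|P − Q| = √((36.107743 − -42.025)² + (15.359089 − -31.743)²) = 91.232299

91.232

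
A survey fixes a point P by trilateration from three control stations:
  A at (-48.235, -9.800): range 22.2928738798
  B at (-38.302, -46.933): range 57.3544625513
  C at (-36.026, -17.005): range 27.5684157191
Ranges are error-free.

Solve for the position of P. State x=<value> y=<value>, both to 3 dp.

eq1: (x + 48.235)² + (y + 9.800)² = 22.2928738798²
eq2: (x + 38.302)² + (y + 46.933)² = 57.3544625513²
eq3: (x + 36.026)² + (y + 17.005)² = 27.5684157191²
eq3−eq1, eq3−eq2 (x²,y² cancel):
  -24.418·x + 14.410·y = 1098.657843
  -4.552·x − 59.856·y = -446.809837
det = -24.418·-59.856 − 14.410·-4.552 = 1527.158128
x = (1098.657843·-59.856 − 14.410·-446.809837) / 1527.158128 = -38.845181
y = (-24.418·-446.809837 − 1098.657843·-4.552) / 1527.158128 = 10.418890

x=-38.845 y=10.419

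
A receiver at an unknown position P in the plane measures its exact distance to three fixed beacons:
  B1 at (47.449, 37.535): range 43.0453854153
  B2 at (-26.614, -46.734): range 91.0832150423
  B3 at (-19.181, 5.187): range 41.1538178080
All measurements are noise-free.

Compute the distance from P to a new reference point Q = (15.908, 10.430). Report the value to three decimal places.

30.696

eq1: (x − 47.449)² + (y − 37.535)² = 43.0453854153²
eq2: (x + 26.614)² + (y + 46.734)² = 91.0832150423²
eq3: (x + 19.181)² + (y − 5.187)² = 41.1538178080²
eq1−eq3, eq1−eq2 (x²,y² cancel):
  -133.260·x − 64.696·y = -3106.199611
  -148.126·x − 168.538·y = -7211.158931
det = -133.260·-168.538 − -64.696·-148.126 = 12876.214184
x = (-3106.199611·-168.538 − -64.696·-7211.158931) / 12876.214184 = 4.425177
y = (-133.260·-7211.158931 − -3106.199611·-148.126) / 12876.214184 = 38.897312
|P − Q| = √((4.425177 − 15.908)² + (38.897312 − 10.430)²) = 30.695978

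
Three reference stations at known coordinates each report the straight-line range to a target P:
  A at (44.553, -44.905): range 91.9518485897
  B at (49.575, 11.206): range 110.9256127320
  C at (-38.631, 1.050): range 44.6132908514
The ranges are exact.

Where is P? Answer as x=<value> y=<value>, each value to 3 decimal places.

x=-47.372 y=-42.699

eq1: (x − 44.553)² + (y + 44.905)² = 91.9518485897²
eq2: (x − 49.575)² + (y − 11.206)² = 110.9256127320²
eq3: (x + 38.631)² + (y − 1.050)² = 44.6132908514²
eq2−eq3, eq2−eq1 (x²,y² cancel):
  -176.412·x − 20.312·y = 9224.347439
  -10.044·x − 112.222·y = 5267.522874
det = -176.412·-112.222 − -20.312·-10.044 = 19593.293736
x = (9224.347439·-112.222 − -20.312·5267.522874) / 19593.293736 = -47.372372
y = (-176.412·5267.522874 − 9224.347439·-10.044) / 19593.293736 = -42.698533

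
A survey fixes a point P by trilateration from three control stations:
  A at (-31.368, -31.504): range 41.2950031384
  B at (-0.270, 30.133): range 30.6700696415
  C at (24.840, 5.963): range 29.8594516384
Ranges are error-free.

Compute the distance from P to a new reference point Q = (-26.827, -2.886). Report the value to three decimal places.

22.616

eq1: (x + 31.368)² + (y + 31.504)² = 41.2950031384²
eq2: (x + 0.270)² + (y − 30.133)² = 30.6700696415²
eq3: (x − 24.840)² + (y − 5.963)² = 29.8594516384²
eq2−eq3, eq2−eq1 (x²,y² cancel):
  50.220·x − 48.340·y = -206.421300
  -62.196·x − 123.274·y = 303.758739
det = 50.220·-123.274 − -48.340·-62.196 = -9197.374920
x = (-206.421300·-123.274 − -48.340·303.758739) / -9197.374920 = -4.363210
y = (50.220·303.758739 − -206.421300·-62.196) / -9197.374920 = -0.262704
|P − Q| = √((-4.363210 − -26.827)² + (-0.262704 − -2.886)²) = 22.616444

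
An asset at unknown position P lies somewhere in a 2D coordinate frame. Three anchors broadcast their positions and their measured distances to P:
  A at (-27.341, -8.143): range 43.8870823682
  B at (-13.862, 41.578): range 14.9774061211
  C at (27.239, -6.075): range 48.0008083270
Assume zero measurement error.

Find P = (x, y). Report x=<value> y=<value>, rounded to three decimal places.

eq1: (x + 27.341)² + (y + 8.143)² = 43.8870823682²
eq2: (x + 13.862)² + (y − 41.578)² = 14.9774061211²
eq3: (x − 27.239)² + (y + 6.075)² = 48.0008083270²
eq2−eq1, eq2−eq3 (x²,y² cancel):
  -26.958·x − 99.442·y = -2808.799703
  82.202·x − 95.306·y = -3221.771288
det = -26.958·-95.306 − -99.442·82.202 = 10743.590432
x = (-2808.799703·-95.306 − -99.442·-3221.771288) / 10743.590432 = -4.903753
y = (-26.958·-3221.771288 − -2808.799703·82.202) / 10743.590432 = 29.574979

x=-4.904 y=29.575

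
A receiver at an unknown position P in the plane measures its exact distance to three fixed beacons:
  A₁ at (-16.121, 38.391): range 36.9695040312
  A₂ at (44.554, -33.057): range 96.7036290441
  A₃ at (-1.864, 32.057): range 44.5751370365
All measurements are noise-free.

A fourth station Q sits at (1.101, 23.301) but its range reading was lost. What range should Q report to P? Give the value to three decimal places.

eq1: (x + 16.121)² + (y − 38.391)² = 36.9695040312²
eq2: (x − 44.554)² + (y + 33.057)² = 96.7036290441²
eq3: (x + 1.864)² + (y − 32.057)² = 44.5751370365²
eq3−eq1, eq3−eq2 (x²,y² cancel):
  -28.514·x + 12.668·y = 1322.828391
  92.836·x − 130.228·y = -5317.950608
det = -28.514·-130.228 − 12.668·92.836 = 2537.274744
x = (1322.828391·-130.228 − 12.668·-5317.950608) / 2537.274744 = -41.344162
y = (-28.514·-5317.950608 − 1322.828391·92.836) / 2537.274744 = 11.362564
|P − Q| = √((-41.344162 − 1.101)² + (11.362564 − 23.301)²) = 44.092154

44.092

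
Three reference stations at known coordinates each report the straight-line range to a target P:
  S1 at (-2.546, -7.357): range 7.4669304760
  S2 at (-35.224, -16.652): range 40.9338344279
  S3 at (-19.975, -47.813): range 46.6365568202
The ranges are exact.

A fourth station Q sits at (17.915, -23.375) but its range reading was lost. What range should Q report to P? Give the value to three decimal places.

19.917

eq1: (x + 2.546)² + (y + 7.357)² = 7.4669304760²
eq2: (x + 35.224)² + (y + 16.652)² = 40.9338344279²
eq3: (x + 19.975)² + (y + 47.813)² = 46.6365568202²
eq1−eq2, eq1−eq3 (x²,y² cancel):
  -65.356·x − 18.590·y = -162.412035
  -34.858·x − 80.912·y = 505.262648
det = -65.356·-80.912 − -18.590·-34.858 = 4640.074452
x = (-162.412035·-80.912 − -18.590·505.262648) / 4640.074452 = 4.856369
y = (-65.356·505.262648 − -162.412035·-34.858) / 4640.074452 = -8.336785
|P − Q| = √((4.856369 − 17.915)² + (-8.336785 − -23.375)²) = 19.916720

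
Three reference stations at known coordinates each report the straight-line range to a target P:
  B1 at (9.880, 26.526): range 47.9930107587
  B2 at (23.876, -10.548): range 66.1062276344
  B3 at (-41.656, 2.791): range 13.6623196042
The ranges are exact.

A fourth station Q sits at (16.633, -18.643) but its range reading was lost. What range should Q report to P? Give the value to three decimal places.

63.493

eq1: (x − 9.880)² + (y − 26.526)² = 47.9930107587²
eq2: (x − 23.876)² + (y + 10.548)² = 66.1062276344²
eq3: (x + 41.656)² + (y − 2.791)² = 13.6623196042²
eq1−eq2, eq1−eq3 (x²,y² cancel):
  27.992·x − 74.148·y = -2186.623646
  -103.072·x − 47.470·y = 3058.439046
det = 27.992·-47.470 − -74.148·-103.072 = -8971.362896
x = (-2186.623646·-47.470 − -74.148·3058.439046) / -8971.362896 = -36.847931
y = (27.992·3058.439046 − -2186.623646·-103.072) / -8971.362896 = 15.579333
|P − Q| = √((-36.847931 − 16.633)² + (15.579333 − -18.643)²) = 63.493134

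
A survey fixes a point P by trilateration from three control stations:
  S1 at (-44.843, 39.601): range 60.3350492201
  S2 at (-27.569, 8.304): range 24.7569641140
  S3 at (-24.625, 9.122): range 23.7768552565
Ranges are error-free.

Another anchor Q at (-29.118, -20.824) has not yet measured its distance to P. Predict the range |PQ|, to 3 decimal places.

19.189

eq1: (x + 44.843)² + (y − 39.601)² = 60.3350492201²
eq2: (x + 27.569)² + (y − 8.304)² = 24.7569641140²
eq3: (x + 24.625)² + (y − 9.122)² = 23.7768552565²
eq1−eq3, eq1−eq2 (x²,y² cancel):
  40.436·x − 60.958·y = 185.446977
  34.548·x − 62.594·y = 277.283219
det = 40.436·-62.594 − -60.958·34.548 = -425.074000
x = (185.446977·-62.594 − -60.958·277.283219) / -425.074000 = -12.456096
y = (40.436·277.283219 − 185.446977·34.548) / -425.074000 = -11.304860
|P − Q| = √((-12.456096 − -29.118)² + (-11.304860 − -20.824)²) = 19.189400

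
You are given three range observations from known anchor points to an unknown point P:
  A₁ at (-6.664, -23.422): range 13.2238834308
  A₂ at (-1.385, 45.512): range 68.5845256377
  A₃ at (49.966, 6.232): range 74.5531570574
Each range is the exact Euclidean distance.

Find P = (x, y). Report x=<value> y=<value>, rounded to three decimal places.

eq1: (x + 6.664)² + (y + 23.422)² = 13.2238834308²
eq2: (x + 1.385)² + (y − 45.512)² = 68.5845256377²
eq3: (x − 49.966)² + (y − 6.232)² = 74.5531570574²
eq3−eq2, eq3−eq1 (x²,y² cancel):
  -102.702·x + 78.560·y = 392.157459
  -113.260·x − 59.308·y = 3440.862134
det = -102.702·-59.308 − 78.560·-113.260 = 14988.755816
x = (392.157459·-59.308 − 78.560·3440.862134) / 14988.755816 = -19.586162
y = (-102.702·3440.862134 − 392.157459·-113.260) / 14988.755816 = -20.613297

x=-19.586 y=-20.613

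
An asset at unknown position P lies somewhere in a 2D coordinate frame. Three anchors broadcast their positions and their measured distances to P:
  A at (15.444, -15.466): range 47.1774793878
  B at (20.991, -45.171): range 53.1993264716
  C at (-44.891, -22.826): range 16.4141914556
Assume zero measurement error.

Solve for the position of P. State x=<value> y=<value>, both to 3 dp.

x=-29.722 y=-29.096

eq1: (x − 15.444)² + (y + 15.466)² = 47.1774793878²
eq2: (x − 20.991)² + (y + 45.171)² = 53.1993264716²
eq3: (x + 44.891)² + (y + 22.826)² = 16.4141914556²
eq2−eq1, eq2−eq3 (x²,y² cancel):
  -11.094·x + 59.410·y = -1398.873254
  -131.764·x + 44.690·y = 2615.929491
det = -11.094·44.690 − 59.410·-131.764 = 7332.308380
x = (-1398.873254·44.690 − 59.410·2615.929491) / 7332.308380 = -29.721611
y = (-11.094·2615.929491 − -1398.873254·-131.764) / 7332.308380 = -29.096193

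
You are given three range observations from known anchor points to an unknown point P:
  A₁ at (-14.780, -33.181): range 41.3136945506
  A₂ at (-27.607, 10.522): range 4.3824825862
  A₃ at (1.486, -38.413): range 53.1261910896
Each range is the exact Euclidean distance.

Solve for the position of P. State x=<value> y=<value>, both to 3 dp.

eq1: (x + 14.780)² + (y + 33.181)² = 41.3136945506²
eq2: (x + 27.607)² + (y − 10.522)² = 4.3824825862²
eq3: (x − 1.486)² + (y + 38.413)² = 53.1261910896²
eq1−eq3, eq1−eq2 (x²,y² cancel):
  32.532·x − 10.464·y = -957.231218
  -25.654·x + 87.406·y = 1241.046976
det = 32.532·87.406 − -10.464·-25.654 = 2575.048536
x = (-957.231218·87.406 − -10.464·1241.046976) / 2575.048536 = -27.448584
y = (32.532·1241.046976 − -957.231218·-25.654) / 2575.048536 = 6.142382

x=-27.449 y=6.142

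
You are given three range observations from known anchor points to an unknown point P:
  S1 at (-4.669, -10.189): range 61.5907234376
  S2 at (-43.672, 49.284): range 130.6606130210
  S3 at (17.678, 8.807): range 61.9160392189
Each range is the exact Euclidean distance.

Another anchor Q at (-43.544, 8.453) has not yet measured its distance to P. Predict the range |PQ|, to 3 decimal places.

eq1: (x + 4.669)² + (y + 10.189)² = 61.5907234376²
eq2: (x + 43.672)² + (y − 49.284)² = 130.6606130210²
eq3: (x − 17.678)² + (y − 8.807)² = 61.9160392189²
eq2−eq1, eq2−eq3 (x²,y² cancel):
  78.006·x − 118.946·y = 9068.237623
  122.700·x − 80.954·y = 9292.518575
det = 78.006·-80.954 − -118.946·122.700 = 8279.776476
x = (9068.237623·-80.954 − -118.946·9292.518575) / 8279.776476 = 44.831863
y = (78.006·9292.518575 − 9068.237623·122.700) / 8279.776476 = -46.837080
|P − Q| = √((44.831863 − -43.544)² + (-46.837080 − 8.453)²) = 104.246276

104.246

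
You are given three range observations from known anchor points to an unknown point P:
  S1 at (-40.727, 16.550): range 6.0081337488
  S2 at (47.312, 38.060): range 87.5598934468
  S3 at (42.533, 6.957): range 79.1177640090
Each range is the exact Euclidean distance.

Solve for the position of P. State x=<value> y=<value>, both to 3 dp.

eq1: (x + 40.727)² + (y − 16.550)² = 6.0081337488²
eq2: (x − 47.312)² + (y − 38.060)² = 87.5598934468²
eq3: (x − 42.533)² + (y − 6.957)² = 79.1177640090²
eq2−eq3, eq2−eq1 (x²,y² cancel):
  -9.558·x − 62.206·y = -422.418647
  -176.078·x − 43.020·y = 5876.239354
det = -9.558·-43.020 − -62.206·-176.078 = -10541.922908
x = (-422.418647·-43.020 − -62.206·5876.239354) / -10541.922908 = -36.398463
y = (-9.558·5876.239354 − -422.418647·-176.078) / -10541.922908 = 12.383294

x=-36.398 y=12.383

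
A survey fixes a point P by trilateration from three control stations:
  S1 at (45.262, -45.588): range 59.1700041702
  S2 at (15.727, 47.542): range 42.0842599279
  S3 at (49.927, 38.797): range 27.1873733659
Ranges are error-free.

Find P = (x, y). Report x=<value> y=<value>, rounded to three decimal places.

eq1: (x − 45.262)² + (y + 45.588)² = 59.1700041702²
eq2: (x − 15.727)² + (y − 47.542)² = 42.0842599279²
eq3: (x − 49.927)² + (y − 38.797)² = 27.1873733659²
eq1−eq2, eq1−eq3 (x²,y² cancel):
  -59.070·x + 186.260·y = 110.670365
  9.330·x + 168.770·y = 2632.934273
det = -59.070·168.770 − 186.260·9.330 = -11707.049700
x = (110.670365·168.770 − 186.260·2632.934273) / -11707.049700 = 40.294738
y = (-59.070·2632.934273 − 110.670365·9.330) / -11707.049700 = 13.373137

x=40.295 y=13.373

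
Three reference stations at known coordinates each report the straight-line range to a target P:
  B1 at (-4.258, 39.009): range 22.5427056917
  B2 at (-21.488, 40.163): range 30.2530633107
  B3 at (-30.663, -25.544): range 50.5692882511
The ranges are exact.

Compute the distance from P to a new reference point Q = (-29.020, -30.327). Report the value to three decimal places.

53.787

eq1: (x + 4.258)² + (y − 39.009)² = 22.5427056917²
eq2: (x + 21.488)² + (y − 40.163)² = 30.2530633107²
eq3: (x + 30.663)² + (y + 25.544)² = 50.5692882511²
eq2−eq1, eq2−eq3 (x²,y² cancel):
  34.460·x − 2.308·y = -127.893808
  -18.350·x − 131.414·y = -2124.090283
det = 34.460·-131.414 − -2.308·-18.350 = -4570.878240
x = (-127.893808·-131.414 − -2.308·-2124.090283) / -4570.878240 = -2.604453
y = (34.460·-2124.090283 − -127.893808·-18.350) / -4570.878240 = 16.527021
|P − Q| = √((-2.604453 − -29.020)² + (16.527021 − -30.327)²) = 53.787363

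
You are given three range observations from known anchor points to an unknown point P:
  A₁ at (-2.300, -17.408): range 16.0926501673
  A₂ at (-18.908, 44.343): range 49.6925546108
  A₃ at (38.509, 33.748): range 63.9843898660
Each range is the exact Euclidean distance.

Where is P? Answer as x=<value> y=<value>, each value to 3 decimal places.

eq1: (x + 2.300)² + (y + 17.408)² = 16.0926501673²
eq2: (x + 18.908)² + (y − 44.343)² = 49.6925546108²
eq3: (x − 38.509)² + (y − 33.748)² = 63.9843898660²
eq1−eq3, eq1−eq2 (x²,y² cancel):
  81.618·x + 102.312·y = -1521.486636
  -33.216·x + 123.502·y = -194.890945
det = 81.618·123.502 − 102.312·-33.216 = 13478.381628
x = (-1521.486636·123.502 − 102.312·-194.890945) / 13478.381628 = -12.461953
y = (81.618·-194.890945 − -1521.486636·-33.216) / 13478.381628 = -4.929695

x=-12.462 y=-4.930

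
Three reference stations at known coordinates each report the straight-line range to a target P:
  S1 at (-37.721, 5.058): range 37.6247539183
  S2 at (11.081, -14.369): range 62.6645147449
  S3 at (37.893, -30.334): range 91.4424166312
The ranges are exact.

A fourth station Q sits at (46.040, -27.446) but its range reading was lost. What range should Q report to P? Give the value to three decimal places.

eq1: (x + 37.721)² + (y − 5.058)² = 37.6247539183²
eq2: (x − 11.081)² + (y + 14.369)² = 62.6645147449²
eq3: (x − 37.893)² + (y + 30.334)² = 91.4424166312²
eq2−eq1, eq2−eq3 (x²,y² cancel):
  -97.604·x + 38.854·y = 3630.419784
  53.624·x − 31.930·y = -2408.099868
det = -97.604·-31.930 − 38.854·53.624 = 1032.988824
x = (3630.419784·-31.930 − 38.854·-2408.099868) / 1032.988824 = -21.641078
y = (-97.604·-2408.099868 − 3630.419784·53.624) / 1032.988824 = 39.073558
|P − Q| = √((-21.641078 − 46.040)² + (39.073558 − -27.446)²) = 94.897734

94.898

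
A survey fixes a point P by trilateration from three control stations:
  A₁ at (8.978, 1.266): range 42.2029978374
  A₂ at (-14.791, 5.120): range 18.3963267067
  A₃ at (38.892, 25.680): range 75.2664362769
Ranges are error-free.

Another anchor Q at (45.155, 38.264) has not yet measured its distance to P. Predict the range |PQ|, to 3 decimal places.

85.521

eq1: (x − 8.978)² + (y − 1.266)² = 42.2029978374²
eq2: (x + 14.791)² + (y − 5.120)² = 18.3963267067²
eq3: (x − 38.892)² + (y − 25.680)² = 75.2664362769²
eq1−eq3, eq1−eq2 (x²,y² cancel):
  59.828·x + 48.828·y = -1794.100579
  -47.538·x + 7.708·y = 1605.449031
det = 59.828·7.708 − 48.828·-47.538 = 2782.339688
x = (-1794.100579·7.708 − 48.828·1605.449031) / 2782.339688 = -33.144692
y = (59.828·1605.449031 − -1794.100579·-47.538) / 2782.339688 = 3.868274
|P − Q| = √((-33.144692 − 45.155)² + (3.868274 − 38.264)²) = 85.521388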